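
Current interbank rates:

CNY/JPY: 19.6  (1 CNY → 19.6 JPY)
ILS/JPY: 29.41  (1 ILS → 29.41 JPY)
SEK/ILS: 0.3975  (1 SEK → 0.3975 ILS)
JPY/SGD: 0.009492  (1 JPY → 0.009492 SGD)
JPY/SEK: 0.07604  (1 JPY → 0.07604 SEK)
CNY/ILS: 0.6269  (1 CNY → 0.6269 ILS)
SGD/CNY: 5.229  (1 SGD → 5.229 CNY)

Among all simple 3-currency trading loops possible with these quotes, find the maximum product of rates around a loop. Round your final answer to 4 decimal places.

CNY→JPY→SGD→CNY: 19.6 × 0.009492 × 5.229 = 0.97282
SEK→ILS→JPY→SEK: 0.3975 × 29.41 × 0.07604 = 0.88894
Maximum is CNY→JPY→SGD→CNY at 0.9728; no arbitrage — every cycle loses value.

0.9728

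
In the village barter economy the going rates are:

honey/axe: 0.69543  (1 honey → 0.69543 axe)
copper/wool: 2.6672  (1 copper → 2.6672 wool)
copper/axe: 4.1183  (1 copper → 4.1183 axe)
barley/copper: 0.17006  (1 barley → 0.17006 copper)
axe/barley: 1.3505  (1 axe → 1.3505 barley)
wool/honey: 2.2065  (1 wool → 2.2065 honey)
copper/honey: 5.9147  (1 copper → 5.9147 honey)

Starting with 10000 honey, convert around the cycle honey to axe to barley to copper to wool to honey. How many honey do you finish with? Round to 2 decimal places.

9399.61

10000 honey × 0.69543 = 6954.3 axe
6954.3 axe × 1.3505 = 9391.78215 barley
9391.78215 barley × 0.17006 = 1597.166472429 copper
1597.166472429 copper × 2.6672 = 4259.9624152626288 wool
4259.9624152626288 wool × 2.2065 = 9399.6070692769904472 honey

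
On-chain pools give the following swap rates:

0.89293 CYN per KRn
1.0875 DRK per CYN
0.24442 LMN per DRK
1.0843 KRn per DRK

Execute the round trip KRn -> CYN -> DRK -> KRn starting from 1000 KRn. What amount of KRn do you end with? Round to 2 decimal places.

1052.92

1000 KRn × 0.89293 = 892.93 CYN
892.93 CYN × 1.0875 = 971.061375 DRK
971.061375 DRK × 1.0843 = 1052.9218489125 KRn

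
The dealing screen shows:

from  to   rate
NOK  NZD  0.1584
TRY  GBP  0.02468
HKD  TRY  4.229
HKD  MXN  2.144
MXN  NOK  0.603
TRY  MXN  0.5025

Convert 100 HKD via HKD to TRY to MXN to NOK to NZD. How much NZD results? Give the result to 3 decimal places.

20.298

100 HKD × 4.229 = 422.9 TRY
422.9 TRY × 0.5025 = 212.50725 MXN
212.50725 MXN × 0.603 = 128.14187175 NOK
128.14187175 NOK × 0.1584 = 20.2976724852 NZD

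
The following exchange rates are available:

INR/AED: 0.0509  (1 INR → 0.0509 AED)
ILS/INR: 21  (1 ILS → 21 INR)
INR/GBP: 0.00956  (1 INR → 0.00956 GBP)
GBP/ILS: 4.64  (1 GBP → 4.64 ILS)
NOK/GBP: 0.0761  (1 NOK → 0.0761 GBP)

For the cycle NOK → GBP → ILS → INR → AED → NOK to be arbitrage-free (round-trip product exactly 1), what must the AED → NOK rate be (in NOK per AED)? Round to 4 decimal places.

Known legs of the cycle: 0.0761 × 4.64 × 21 × 0.0509 = 0.3774328656
For no arbitrage the full-cycle product must be 1, so the missing rate is 1 / 0.3774328656 ≈ 2.649478.

2.6495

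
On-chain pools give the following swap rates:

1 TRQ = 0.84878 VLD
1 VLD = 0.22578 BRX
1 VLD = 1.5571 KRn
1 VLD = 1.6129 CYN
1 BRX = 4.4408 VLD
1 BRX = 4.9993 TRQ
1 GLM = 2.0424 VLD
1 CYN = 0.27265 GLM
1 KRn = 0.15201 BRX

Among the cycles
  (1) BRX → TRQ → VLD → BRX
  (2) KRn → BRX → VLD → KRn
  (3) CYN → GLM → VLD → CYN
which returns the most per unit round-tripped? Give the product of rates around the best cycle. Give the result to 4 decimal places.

1.0511

(1) 4.9993 × 0.84878 × 0.22578 = 0.95805
(2) 0.15201 × 4.4408 × 1.5571 = 1.05111
(3) 0.27265 × 2.0424 × 1.6129 = 0.89816
Highest is cycle (2) at 1.0511 (>1, arbitrage).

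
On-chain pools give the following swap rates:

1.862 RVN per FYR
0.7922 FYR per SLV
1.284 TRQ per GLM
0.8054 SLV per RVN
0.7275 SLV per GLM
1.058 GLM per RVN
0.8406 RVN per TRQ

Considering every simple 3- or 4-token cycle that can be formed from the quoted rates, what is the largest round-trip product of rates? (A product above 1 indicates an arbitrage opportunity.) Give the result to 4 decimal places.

1.1880

FYR→RVN→SLV→FYR: 1.862 × 0.8054 × 0.7922 = 1.18803
TRQ→RVN→GLM→TRQ: 0.8406 × 1.058 × 1.284 = 1.14193
FYR→RVN→GLM→SLV→FYR: 1.862 × 1.058 × 0.7275 × 0.7922 = 1.13536
Maximum is FYR→RVN→SLV→FYR at 1.1880; arbitrage exists.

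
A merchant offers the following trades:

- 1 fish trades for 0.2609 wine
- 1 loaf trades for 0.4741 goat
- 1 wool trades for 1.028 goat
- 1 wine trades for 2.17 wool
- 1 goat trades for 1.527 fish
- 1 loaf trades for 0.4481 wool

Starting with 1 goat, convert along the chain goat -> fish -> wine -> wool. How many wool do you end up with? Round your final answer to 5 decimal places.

0.86452

1 goat × 1.527 = 1.527 fish
1.527 fish × 0.2609 = 0.3983943 wine
0.3983943 wine × 2.17 = 0.864515631 wool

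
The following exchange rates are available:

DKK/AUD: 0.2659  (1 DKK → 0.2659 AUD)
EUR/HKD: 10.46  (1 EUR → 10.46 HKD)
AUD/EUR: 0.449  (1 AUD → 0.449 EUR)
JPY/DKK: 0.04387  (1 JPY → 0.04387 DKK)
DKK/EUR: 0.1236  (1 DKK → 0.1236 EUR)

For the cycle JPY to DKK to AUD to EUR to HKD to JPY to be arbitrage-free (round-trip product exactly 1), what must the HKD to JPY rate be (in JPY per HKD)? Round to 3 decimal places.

18.253

Known legs of the cycle: 0.04387 × 0.2659 × 0.449 × 10.46 = 0.05478529408582
For no arbitrage the full-cycle product must be 1, so the missing rate is 1 / 0.05478529408582 ≈ 18.25307.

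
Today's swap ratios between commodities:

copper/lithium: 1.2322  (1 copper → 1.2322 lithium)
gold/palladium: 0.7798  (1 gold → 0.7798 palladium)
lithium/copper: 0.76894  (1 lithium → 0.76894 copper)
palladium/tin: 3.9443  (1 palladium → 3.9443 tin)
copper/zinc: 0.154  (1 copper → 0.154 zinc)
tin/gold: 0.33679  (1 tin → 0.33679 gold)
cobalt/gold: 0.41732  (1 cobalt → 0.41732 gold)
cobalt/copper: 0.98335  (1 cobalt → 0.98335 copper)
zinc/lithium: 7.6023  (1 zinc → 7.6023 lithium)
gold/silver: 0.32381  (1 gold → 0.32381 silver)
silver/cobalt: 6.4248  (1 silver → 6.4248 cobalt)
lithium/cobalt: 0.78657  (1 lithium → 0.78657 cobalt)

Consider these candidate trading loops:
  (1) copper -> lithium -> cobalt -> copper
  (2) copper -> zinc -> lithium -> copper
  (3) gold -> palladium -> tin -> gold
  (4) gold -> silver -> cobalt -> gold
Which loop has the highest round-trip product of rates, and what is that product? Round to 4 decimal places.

(1) 1.2322 × 0.78657 × 0.98335 = 0.95307
(2) 0.154 × 7.6023 × 0.76894 = 0.90024
(3) 0.7798 × 3.9443 × 0.33679 = 1.03589
(4) 0.32381 × 6.4248 × 0.41732 = 0.86820
Highest is cycle (3) at 1.0359 (>1, arbitrage).

1.0359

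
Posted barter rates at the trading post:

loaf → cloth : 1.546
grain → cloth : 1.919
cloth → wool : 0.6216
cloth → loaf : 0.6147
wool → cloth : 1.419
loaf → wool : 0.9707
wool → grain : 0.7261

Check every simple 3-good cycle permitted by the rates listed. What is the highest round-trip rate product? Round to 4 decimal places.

wool→grain→cloth→wool: 0.7261 × 1.919 × 0.6216 = 0.86613
loaf→wool→cloth→loaf: 0.9707 × 1.419 × 0.6147 = 0.84670
Maximum is wool→grain→cloth→wool at 0.8661; no arbitrage — every cycle loses value.

0.8661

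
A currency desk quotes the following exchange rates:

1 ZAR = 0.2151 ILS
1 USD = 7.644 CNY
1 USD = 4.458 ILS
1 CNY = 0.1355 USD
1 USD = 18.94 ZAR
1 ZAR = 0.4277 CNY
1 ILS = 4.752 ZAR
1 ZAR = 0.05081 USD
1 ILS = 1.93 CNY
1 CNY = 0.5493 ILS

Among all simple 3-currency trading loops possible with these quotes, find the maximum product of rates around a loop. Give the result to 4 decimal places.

1.1658

CNY→USD→ILS→CNY: 0.1355 × 4.458 × 1.93 = 1.16583
ZAR→CNY→ILS→ZAR: 0.4277 × 0.5493 × 4.752 = 1.11641
ZAR→CNY→USD→ZAR: 0.4277 × 0.1355 × 18.94 = 1.09764
ZAR→USD→ILS→ZAR: 0.05081 × 4.458 × 4.752 = 1.07638
Maximum is CNY→USD→ILS→CNY at 1.1658; arbitrage exists.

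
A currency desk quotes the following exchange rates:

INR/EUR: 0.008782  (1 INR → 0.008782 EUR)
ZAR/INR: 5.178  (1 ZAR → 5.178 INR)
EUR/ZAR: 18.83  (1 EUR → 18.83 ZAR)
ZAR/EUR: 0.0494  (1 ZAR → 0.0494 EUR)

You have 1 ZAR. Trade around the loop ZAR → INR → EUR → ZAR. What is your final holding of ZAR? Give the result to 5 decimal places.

0.85626

1 ZAR × 5.178 = 5.178 INR
5.178 INR × 0.008782 = 0.045473196 EUR
0.045473196 EUR × 18.83 = 0.85626028068 ZAR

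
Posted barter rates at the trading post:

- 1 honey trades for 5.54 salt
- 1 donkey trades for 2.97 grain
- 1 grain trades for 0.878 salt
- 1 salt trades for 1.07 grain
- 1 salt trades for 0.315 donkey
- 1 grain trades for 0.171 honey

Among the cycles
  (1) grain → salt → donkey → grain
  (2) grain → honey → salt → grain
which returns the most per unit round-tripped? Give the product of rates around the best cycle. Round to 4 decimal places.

1.0137

(1) 0.878 × 0.315 × 2.97 = 0.82141
(2) 0.171 × 5.54 × 1.07 = 1.01365
Highest is cycle (2) at 1.0137 (>1, arbitrage).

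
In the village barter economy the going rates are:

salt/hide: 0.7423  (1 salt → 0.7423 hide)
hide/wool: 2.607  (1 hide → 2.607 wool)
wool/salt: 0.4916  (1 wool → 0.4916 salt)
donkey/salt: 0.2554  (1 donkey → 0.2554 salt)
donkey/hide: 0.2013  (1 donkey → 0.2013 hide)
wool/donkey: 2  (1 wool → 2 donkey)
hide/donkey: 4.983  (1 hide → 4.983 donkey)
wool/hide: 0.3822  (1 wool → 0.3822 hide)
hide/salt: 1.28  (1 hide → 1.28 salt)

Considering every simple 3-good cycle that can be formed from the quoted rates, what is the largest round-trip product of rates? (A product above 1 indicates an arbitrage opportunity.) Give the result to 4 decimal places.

donkey→hide→wool→donkey: 0.2013 × 2.607 × 2 = 1.04958
salt→hide→wool→salt: 0.7423 × 2.607 × 0.4916 = 0.95133
donkey→salt→hide→donkey: 0.2554 × 0.7423 × 4.983 = 0.94469
Maximum is donkey→hide→wool→donkey at 1.0496; arbitrage exists.

1.0496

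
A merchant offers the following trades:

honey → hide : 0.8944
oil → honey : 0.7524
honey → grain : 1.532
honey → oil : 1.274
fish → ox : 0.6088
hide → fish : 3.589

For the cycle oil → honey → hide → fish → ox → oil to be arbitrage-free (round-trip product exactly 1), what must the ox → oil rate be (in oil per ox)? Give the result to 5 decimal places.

Known legs of the cycle: 0.7524 × 0.8944 × 3.589 × 0.6088 = 1.470376928097792
For no arbitrage the full-cycle product must be 1, so the missing rate is 1 / 1.470376928097792 ≈ 0.6800977.

0.68010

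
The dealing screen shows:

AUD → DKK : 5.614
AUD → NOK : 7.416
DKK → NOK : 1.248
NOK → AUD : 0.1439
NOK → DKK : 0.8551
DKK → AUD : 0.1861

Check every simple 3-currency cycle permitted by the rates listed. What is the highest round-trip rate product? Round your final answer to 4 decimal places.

AUD→NOK→DKK→AUD: 7.416 × 0.8551 × 0.1861 = 1.18014
AUD→DKK→NOK→AUD: 5.614 × 1.248 × 0.1439 = 1.00820
Maximum is AUD→NOK→DKK→AUD at 1.1801; arbitrage exists.

1.1801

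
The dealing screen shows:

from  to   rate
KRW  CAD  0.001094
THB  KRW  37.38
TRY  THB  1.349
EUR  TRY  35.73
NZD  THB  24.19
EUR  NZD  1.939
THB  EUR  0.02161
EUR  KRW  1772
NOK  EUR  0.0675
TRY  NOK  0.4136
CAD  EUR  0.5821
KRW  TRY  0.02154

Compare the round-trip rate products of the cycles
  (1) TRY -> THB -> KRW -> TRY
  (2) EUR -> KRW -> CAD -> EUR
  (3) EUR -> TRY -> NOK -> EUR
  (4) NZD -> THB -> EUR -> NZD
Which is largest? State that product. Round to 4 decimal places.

1.1284

(1) 1.349 × 37.38 × 0.02154 = 1.08617
(2) 1772 × 0.001094 × 0.5821 = 1.12844
(3) 35.73 × 0.4136 × 0.0675 = 0.99751
(4) 24.19 × 0.02161 × 1.939 = 1.01360
Highest is cycle (2) at 1.1284 (>1, arbitrage).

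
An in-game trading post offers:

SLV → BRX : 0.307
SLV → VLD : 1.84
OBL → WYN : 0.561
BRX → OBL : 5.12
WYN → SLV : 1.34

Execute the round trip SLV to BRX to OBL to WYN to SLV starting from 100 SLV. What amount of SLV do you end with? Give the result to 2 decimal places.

118.16

100 SLV × 0.307 = 30.7 BRX
30.7 BRX × 5.12 = 157.184 OBL
157.184 OBL × 0.561 = 88.180224 WYN
88.180224 WYN × 1.34 = 118.16150016 SLV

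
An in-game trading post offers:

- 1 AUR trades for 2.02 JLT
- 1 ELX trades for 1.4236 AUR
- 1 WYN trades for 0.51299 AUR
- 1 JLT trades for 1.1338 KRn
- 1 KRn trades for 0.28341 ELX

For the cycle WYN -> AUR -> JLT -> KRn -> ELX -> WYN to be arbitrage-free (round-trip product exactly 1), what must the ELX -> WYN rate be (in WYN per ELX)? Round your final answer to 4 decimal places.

3.0032

Known legs of the cycle: 0.51299 × 2.02 × 1.1338 × 0.28341 = 0.3329752022838684
For no arbitrage the full-cycle product must be 1, so the missing rate is 1 / 0.3329752022838684 ≈ 3.003227.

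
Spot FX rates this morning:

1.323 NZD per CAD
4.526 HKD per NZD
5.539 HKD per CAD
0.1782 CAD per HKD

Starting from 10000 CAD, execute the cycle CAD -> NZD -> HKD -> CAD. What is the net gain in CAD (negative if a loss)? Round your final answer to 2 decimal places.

10000 CAD × 1.323 = 13230 NZD
13230 NZD × 4.526 = 59878.98 HKD
59878.98 HKD × 0.1782 = 10670.434236 CAD
Net change: 10670.434236 − 10000 = 670.434236 CAD

670.43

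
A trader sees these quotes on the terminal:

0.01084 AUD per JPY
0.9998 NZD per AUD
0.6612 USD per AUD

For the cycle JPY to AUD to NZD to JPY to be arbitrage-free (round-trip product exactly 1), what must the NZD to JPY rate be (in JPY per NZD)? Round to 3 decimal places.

Known legs of the cycle: 0.01084 × 0.9998 = 0.010837832
For no arbitrage the full-cycle product must be 1, so the missing rate is 1 / 0.010837832 ≈ 92.26938.

92.269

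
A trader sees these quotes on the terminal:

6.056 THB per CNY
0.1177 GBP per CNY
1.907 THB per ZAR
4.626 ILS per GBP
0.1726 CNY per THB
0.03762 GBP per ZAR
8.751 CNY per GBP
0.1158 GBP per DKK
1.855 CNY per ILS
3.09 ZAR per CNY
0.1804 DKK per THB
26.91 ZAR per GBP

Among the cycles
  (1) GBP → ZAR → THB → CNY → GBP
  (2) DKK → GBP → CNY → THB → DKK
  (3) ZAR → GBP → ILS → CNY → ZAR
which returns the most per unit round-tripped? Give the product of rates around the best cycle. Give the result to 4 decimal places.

1.1071

(1) 26.91 × 1.907 × 0.1726 × 0.1177 = 1.04251
(2) 0.1158 × 8.751 × 6.056 × 0.1804 = 1.10710
(3) 0.03762 × 4.626 × 1.855 × 3.09 = 0.99753
Highest is cycle (2) at 1.1071 (>1, arbitrage).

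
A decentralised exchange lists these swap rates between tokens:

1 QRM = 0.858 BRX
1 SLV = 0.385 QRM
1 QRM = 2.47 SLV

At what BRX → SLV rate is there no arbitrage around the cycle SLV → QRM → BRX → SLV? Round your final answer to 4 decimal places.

Known legs of the cycle: 0.385 × 0.858 = 0.33033
For no arbitrage the full-cycle product must be 1, so the missing rate is 1 / 0.33033 ≈ 3.027276.

3.0273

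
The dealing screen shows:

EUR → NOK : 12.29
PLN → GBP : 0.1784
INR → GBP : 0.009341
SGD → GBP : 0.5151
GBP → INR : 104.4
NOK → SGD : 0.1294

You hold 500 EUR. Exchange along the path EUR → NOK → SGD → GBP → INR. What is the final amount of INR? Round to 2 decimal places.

42761.04

500 EUR × 12.29 = 6145 NOK
6145 NOK × 0.1294 = 795.163 SGD
795.163 SGD × 0.5151 = 409.5884613 GBP
409.5884613 GBP × 104.4 = 42761.03535972 INR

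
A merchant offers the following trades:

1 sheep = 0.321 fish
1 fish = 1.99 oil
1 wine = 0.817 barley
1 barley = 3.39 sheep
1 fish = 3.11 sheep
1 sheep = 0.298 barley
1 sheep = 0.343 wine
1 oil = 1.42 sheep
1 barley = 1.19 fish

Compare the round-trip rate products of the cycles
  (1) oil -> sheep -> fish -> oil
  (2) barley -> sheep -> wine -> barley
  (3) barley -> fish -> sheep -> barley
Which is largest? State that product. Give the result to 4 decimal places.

1.1029

(1) 1.42 × 0.321 × 1.99 = 0.90708
(2) 3.39 × 0.343 × 0.817 = 0.94998
(3) 1.19 × 3.11 × 0.298 = 1.10287
Highest is cycle (3) at 1.1029 (>1, arbitrage).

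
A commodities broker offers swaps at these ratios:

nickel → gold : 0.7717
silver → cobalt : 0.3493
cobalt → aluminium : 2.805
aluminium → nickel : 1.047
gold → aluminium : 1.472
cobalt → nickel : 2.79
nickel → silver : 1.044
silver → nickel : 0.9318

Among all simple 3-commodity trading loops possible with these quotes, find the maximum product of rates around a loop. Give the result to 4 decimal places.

nickel→gold→aluminium→nickel: 0.7717 × 1.472 × 1.047 = 1.18933
cobalt→nickel→silver→cobalt: 2.79 × 1.044 × 0.3493 = 1.01743
Maximum is nickel→gold→aluminium→nickel at 1.1893; arbitrage exists.

1.1893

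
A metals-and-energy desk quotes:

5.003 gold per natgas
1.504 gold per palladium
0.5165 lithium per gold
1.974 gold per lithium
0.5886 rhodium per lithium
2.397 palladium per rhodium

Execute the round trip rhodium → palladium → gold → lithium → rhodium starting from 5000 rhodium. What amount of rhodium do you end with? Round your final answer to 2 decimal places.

5479.95

5000 rhodium × 2.397 = 11985 palladium
11985 palladium × 1.504 = 18025.44 gold
18025.44 gold × 0.5165 = 9310.13976 lithium
9310.13976 lithium × 0.5886 = 5479.948262736 rhodium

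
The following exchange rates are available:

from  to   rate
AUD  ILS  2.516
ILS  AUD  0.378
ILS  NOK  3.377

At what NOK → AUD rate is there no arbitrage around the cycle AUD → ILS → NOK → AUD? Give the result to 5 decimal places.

0.11770

Known legs of the cycle: 2.516 × 3.377 = 8.496532
For no arbitrage the full-cycle product must be 1, so the missing rate is 1 / 8.496532 ≈ 0.1176951.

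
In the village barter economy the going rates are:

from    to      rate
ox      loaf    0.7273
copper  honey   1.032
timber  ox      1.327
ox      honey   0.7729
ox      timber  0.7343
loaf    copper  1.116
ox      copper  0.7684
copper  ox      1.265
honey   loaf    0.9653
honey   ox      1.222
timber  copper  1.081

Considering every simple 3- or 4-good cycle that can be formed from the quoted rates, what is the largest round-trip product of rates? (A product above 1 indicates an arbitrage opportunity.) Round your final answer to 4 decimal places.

1.1117

loaf→copper→honey→loaf: 1.116 × 1.032 × 0.9653 = 1.11175
loaf→copper→ox→honey→loaf: 1.116 × 1.265 × 0.7729 × 0.9653 = 1.05327
loaf→copper→ox→loaf: 1.116 × 1.265 × 0.7273 = 1.02676
loaf→copper→honey→ox→loaf: 1.116 × 1.032 × 1.222 × 0.7273 = 1.02360
ox→timber→copper→ox: 0.7343 × 1.081 × 1.265 = 1.00413
ox→timber→copper→honey→ox: 0.7343 × 1.081 × 1.032 × 1.222 = 1.00104
ox→copper→honey→ox: 0.7684 × 1.032 × 1.222 = 0.96903
Maximum is loaf→copper→honey→loaf at 1.1117; arbitrage exists.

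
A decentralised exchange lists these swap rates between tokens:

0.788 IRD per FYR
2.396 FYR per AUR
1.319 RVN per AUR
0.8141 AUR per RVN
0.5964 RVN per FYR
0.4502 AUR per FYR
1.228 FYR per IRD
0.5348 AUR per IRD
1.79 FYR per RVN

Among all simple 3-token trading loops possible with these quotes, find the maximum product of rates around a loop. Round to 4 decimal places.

1.1633

AUR→FYR→RVN→AUR: 2.396 × 0.5964 × 0.8141 = 1.16333
AUR→RVN→FYR→AUR: 1.319 × 1.79 × 0.4502 = 1.06293
AUR→FYR→IRD→AUR: 2.396 × 0.788 × 0.5348 = 1.00973
Maximum is AUR→FYR→RVN→AUR at 1.1633; arbitrage exists.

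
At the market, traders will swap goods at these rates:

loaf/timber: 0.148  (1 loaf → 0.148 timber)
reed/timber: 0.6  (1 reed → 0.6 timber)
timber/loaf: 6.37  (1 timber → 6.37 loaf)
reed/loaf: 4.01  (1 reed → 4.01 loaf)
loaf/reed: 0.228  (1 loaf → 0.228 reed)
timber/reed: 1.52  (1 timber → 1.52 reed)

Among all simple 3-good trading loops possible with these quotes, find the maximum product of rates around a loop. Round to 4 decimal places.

0.9021

loaf→timber→reed→loaf: 0.148 × 1.52 × 4.01 = 0.90209
loaf→reed→timber→loaf: 0.228 × 0.6 × 6.37 = 0.87142
Maximum is loaf→timber→reed→loaf at 0.9021; no arbitrage — every cycle loses value.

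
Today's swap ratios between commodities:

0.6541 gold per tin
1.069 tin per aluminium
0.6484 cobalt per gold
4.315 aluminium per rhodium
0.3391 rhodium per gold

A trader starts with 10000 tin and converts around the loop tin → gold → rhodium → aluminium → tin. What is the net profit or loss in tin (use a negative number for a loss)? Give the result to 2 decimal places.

231.29

10000 tin × 0.6541 = 6541 gold
6541 gold × 0.3391 = 2218.0531 rhodium
2218.0531 rhodium × 4.315 = 9570.8991265 aluminium
9570.8991265 aluminium × 1.069 = 10231.2911662285 tin
Net change: 10231.2911662285 − 10000 = 231.2911662285 tin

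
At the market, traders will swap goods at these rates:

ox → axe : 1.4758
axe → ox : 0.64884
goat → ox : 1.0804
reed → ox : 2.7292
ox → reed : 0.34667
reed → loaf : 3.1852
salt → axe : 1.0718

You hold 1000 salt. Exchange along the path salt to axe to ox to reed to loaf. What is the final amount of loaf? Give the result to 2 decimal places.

1000 salt × 1.0718 = 1071.8 axe
1071.8 axe × 0.64884 = 695.426712 ox
695.426712 ox × 0.34667 = 241.08357824904 reed
241.08357824904 reed × 3.1852 = 767.899413438842208 loaf

767.90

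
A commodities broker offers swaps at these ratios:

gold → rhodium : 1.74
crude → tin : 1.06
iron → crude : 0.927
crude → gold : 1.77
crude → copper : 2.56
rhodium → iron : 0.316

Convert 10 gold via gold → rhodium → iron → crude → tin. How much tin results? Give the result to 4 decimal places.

10 gold × 1.74 = 17.4 rhodium
17.4 rhodium × 0.316 = 5.4984 iron
5.4984 iron × 0.927 = 5.0970168 crude
5.0970168 crude × 1.06 = 5.402837808 tin

5.4028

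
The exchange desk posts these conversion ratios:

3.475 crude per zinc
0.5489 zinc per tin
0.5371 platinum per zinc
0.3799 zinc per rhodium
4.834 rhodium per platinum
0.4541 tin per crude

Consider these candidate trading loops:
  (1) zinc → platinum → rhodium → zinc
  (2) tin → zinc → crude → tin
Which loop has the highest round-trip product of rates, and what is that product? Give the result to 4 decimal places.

0.9864

(1) 0.5371 × 4.834 × 0.3799 = 0.98635
(2) 0.5489 × 3.475 × 0.4541 = 0.86616
Highest is cycle (1) at 0.9864 (≤1, no arbitrage).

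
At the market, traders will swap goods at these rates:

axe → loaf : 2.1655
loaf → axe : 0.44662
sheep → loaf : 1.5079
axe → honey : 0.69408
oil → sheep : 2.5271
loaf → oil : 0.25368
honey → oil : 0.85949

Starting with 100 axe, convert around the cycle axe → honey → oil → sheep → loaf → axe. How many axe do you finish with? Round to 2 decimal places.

100 axe × 0.69408 = 69.408 honey
69.408 honey × 0.85949 = 59.65548192 oil
59.65548192 oil × 2.5271 = 150.755368360032 sheep
150.755368360032 sheep × 1.5079 = 227.3240199500922528 loaf
227.3240199500922528 loaf × 0.44662 = 101.527453790110201945536 axe

101.53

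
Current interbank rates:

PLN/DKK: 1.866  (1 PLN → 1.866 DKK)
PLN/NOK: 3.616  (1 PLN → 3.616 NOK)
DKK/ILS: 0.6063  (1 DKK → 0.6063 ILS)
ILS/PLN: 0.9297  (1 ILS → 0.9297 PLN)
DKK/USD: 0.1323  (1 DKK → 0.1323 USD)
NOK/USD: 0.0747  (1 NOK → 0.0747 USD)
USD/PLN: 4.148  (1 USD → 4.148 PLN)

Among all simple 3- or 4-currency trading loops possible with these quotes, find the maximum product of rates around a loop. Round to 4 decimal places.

PLN→NOK→USD→PLN: 3.616 × 0.0747 × 4.148 = 1.12044
PLN→DKK→ILS→PLN: 1.866 × 0.6063 × 0.9297 = 1.05182
PLN→DKK→USD→PLN: 1.866 × 0.1323 × 4.148 = 1.02402
Maximum is PLN→NOK→USD→PLN at 1.1204; arbitrage exists.

1.1204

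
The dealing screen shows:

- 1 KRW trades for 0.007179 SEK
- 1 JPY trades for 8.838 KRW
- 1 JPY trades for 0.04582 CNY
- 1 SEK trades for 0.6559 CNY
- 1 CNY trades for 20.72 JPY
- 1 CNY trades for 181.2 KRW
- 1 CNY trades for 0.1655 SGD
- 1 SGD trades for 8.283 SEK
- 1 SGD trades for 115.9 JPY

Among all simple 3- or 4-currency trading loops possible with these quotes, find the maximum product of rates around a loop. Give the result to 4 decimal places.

0.8991

SGD→SEK→CNY→SGD: 8.283 × 0.6559 × 0.1655 = 0.89913
SGD→JPY→CNY→SGD: 115.9 × 0.04582 × 0.1655 = 0.87889
CNY→JPY→KRW→SEK→CNY: 20.72 × 8.838 × 0.007179 × 0.6559 = 0.86227
CNY→KRW→SEK→CNY: 181.2 × 0.007179 × 0.6559 = 0.85322
Maximum is SGD→SEK→CNY→SGD at 0.8991; no arbitrage — every cycle loses value.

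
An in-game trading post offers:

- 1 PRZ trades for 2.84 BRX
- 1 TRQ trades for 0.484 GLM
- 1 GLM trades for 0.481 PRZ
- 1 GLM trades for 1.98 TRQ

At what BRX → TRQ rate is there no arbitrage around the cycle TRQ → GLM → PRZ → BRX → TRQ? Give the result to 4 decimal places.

1.5125

Known legs of the cycle: 0.484 × 0.481 × 2.84 = 0.66116336
For no arbitrage the full-cycle product must be 1, so the missing rate is 1 / 0.66116336 ≈ 1.512486.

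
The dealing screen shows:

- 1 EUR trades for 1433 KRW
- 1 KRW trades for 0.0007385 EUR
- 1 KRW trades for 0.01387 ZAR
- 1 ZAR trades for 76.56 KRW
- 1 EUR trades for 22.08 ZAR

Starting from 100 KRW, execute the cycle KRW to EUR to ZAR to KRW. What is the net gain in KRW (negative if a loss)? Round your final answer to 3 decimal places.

100 KRW × 0.0007385 = 0.07385 EUR
0.07385 EUR × 22.08 = 1.630608 ZAR
1.630608 ZAR × 76.56 = 124.83934848 KRW
Net change: 124.83934848 − 100 = 24.83934848 KRW

24.839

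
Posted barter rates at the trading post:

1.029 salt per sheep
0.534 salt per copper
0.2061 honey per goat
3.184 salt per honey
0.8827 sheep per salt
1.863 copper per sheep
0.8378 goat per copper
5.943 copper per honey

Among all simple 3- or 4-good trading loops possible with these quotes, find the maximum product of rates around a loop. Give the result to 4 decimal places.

1.0262

copper→goat→honey→copper: 0.8378 × 0.2061 × 5.943 = 1.02618
copper→salt→sheep→copper: 0.534 × 0.8827 × 1.863 = 0.87815
Maximum is copper→goat→honey→copper at 1.0262; arbitrage exists.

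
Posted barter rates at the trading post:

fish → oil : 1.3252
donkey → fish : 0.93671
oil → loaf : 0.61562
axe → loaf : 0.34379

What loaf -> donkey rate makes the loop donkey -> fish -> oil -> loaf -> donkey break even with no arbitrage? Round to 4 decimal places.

Known legs of the cycle: 0.93671 × 1.3252 × 0.61562 = 0.76418639999704
For no arbitrage the full-cycle product must be 1, so the missing rate is 1 / 0.76418639999704 ≈ 1.308581.

1.3086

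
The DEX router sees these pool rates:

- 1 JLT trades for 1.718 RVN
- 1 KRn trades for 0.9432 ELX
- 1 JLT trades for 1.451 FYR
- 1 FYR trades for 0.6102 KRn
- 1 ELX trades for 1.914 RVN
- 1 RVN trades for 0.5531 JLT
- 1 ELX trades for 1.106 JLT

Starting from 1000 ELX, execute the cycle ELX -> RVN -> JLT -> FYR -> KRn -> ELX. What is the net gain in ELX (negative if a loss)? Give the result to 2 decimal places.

-115.93

1000 ELX × 1.914 = 1914 RVN
1914 RVN × 0.5531 = 1058.6334 JLT
1058.6334 JLT × 1.451 = 1536.0770634 FYR
1536.0770634 FYR × 0.6102 = 937.31422408668 KRn
937.31422408668 KRn × 0.9432 = 884.074776158556576 ELX
Net change: 884.074776158556576 − 1000 = -115.925223841443424 ELX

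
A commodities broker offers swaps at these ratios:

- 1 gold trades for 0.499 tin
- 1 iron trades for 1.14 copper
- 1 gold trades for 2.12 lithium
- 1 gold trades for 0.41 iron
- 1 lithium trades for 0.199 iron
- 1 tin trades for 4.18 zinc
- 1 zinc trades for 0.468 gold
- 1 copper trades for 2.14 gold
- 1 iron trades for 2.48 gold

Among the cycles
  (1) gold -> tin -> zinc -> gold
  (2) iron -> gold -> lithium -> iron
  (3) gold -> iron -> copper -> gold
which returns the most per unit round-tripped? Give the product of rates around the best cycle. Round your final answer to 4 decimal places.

1.0463

(1) 0.499 × 4.18 × 0.468 = 0.97616
(2) 2.48 × 2.12 × 0.199 = 1.04626
(3) 0.41 × 1.14 × 2.14 = 1.00024
Highest is cycle (2) at 1.0463 (>1, arbitrage).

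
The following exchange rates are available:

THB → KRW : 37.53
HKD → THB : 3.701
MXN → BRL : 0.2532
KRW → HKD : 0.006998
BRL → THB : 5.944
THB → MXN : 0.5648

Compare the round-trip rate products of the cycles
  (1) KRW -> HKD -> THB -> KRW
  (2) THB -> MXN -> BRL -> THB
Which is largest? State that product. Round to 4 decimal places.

0.9720

(1) 0.006998 × 3.701 × 37.53 = 0.97201
(2) 0.5648 × 0.2532 × 5.944 = 0.85004
Highest is cycle (1) at 0.9720 (≤1, no arbitrage).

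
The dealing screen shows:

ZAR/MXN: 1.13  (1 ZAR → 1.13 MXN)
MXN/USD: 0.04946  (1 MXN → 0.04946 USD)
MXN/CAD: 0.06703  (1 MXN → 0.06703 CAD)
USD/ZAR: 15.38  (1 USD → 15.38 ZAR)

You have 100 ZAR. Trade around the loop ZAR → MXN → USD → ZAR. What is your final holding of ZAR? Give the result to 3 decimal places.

100 ZAR × 1.13 = 113 MXN
113 MXN × 0.04946 = 5.58898 USD
5.58898 USD × 15.38 = 85.9585124 ZAR

85.959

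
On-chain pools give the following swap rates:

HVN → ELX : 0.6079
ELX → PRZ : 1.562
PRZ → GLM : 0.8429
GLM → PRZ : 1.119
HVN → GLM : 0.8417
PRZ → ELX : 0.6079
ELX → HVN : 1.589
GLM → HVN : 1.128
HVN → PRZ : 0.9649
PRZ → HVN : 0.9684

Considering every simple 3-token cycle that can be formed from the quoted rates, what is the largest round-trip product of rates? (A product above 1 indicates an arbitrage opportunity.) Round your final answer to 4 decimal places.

0.9320

HVN→PRZ→ELX→HVN: 0.9649 × 0.6079 × 1.589 = 0.93205
HVN→ELX→PRZ→HVN: 0.6079 × 1.562 × 0.9684 = 0.91953
HVN→PRZ→GLM→HVN: 0.9649 × 0.8429 × 1.128 = 0.91742
HVN→GLM→PRZ→HVN: 0.8417 × 1.119 × 0.9684 = 0.91210
Maximum is HVN→PRZ→ELX→HVN at 0.9320; no arbitrage — every cycle loses value.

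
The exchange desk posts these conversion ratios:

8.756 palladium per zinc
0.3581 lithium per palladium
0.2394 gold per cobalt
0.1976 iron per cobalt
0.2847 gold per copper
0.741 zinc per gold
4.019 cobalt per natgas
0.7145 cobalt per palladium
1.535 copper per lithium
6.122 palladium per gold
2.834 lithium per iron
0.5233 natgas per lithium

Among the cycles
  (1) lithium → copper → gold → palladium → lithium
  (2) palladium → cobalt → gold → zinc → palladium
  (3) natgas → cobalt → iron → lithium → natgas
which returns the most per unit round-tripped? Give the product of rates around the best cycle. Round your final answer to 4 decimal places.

1.1778

(1) 1.535 × 0.2847 × 6.122 × 0.3581 = 0.95806
(2) 0.7145 × 0.2394 × 0.741 × 8.756 = 1.10981
(3) 4.019 × 0.1976 × 2.834 × 0.5233 = 1.17776
Highest is cycle (3) at 1.1778 (>1, arbitrage).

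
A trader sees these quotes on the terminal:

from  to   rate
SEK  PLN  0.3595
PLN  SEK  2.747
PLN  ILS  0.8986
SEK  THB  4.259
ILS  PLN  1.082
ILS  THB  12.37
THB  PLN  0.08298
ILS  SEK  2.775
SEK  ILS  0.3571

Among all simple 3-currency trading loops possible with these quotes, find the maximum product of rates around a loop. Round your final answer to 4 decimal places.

1.0614

PLN→SEK→ILS→PLN: 2.747 × 0.3571 × 1.082 = 1.06139
PLN→SEK→THB→PLN: 2.747 × 4.259 × 0.08298 = 0.97082
PLN→ILS→THB→PLN: 0.8986 × 12.37 × 0.08298 = 0.92238
PLN→ILS→SEK→PLN: 0.8986 × 2.775 × 0.3595 = 0.89645
Maximum is PLN→SEK→ILS→PLN at 1.0614; arbitrage exists.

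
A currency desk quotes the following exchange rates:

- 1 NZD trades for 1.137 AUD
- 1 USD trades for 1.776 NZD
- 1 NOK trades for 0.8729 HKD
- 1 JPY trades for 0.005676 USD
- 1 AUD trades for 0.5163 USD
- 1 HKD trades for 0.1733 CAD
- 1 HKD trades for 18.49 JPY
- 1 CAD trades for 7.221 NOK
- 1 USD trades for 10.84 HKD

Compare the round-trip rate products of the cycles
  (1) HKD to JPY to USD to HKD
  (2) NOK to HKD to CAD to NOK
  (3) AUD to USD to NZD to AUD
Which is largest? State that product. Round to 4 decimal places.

(1) 18.49 × 0.005676 × 10.84 = 1.13765
(2) 0.8729 × 0.1733 × 7.221 = 1.09235
(3) 0.5163 × 1.776 × 1.137 = 1.04257
Highest is cycle (1) at 1.1376 (>1, arbitrage).

1.1376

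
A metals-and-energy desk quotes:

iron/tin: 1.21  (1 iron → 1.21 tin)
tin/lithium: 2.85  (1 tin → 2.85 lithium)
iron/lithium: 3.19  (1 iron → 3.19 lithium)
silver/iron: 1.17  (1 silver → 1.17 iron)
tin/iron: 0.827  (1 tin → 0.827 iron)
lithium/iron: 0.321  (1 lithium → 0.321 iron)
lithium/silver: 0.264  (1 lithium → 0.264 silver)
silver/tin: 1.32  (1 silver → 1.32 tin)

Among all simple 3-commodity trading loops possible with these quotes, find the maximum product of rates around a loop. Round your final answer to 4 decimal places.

1.1070

lithium→iron→tin→lithium: 0.321 × 1.21 × 2.85 = 1.10697
lithium→silver→tin→lithium: 0.264 × 1.32 × 2.85 = 0.99317
lithium→silver→iron→lithium: 0.264 × 1.17 × 3.19 = 0.98533
Maximum is lithium→iron→tin→lithium at 1.1070; arbitrage exists.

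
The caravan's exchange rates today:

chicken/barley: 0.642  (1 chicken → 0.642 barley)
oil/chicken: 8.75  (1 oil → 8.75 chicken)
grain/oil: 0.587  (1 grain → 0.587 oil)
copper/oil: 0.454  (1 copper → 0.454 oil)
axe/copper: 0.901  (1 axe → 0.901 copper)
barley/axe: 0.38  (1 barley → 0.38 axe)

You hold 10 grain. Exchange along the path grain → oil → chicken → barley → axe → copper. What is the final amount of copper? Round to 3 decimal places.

10 grain × 0.587 = 5.87 oil
5.87 oil × 8.75 = 51.3625 chicken
51.3625 chicken × 0.642 = 32.974725 barley
32.974725 barley × 0.38 = 12.5303955 axe
12.5303955 axe × 0.901 = 11.2898863455 copper

11.290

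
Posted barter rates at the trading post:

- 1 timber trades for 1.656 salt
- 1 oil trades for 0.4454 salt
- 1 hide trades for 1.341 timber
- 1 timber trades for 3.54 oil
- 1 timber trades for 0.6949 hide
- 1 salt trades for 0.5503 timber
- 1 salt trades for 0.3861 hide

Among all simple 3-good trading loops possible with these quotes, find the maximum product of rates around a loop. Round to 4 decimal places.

oil→salt→timber→oil: 0.4454 × 0.5503 × 3.54 = 0.86767
hide→timber→salt→hide: 1.341 × 1.656 × 0.3861 = 0.85741
Maximum is oil→salt→timber→oil at 0.8677; no arbitrage — every cycle loses value.

0.8677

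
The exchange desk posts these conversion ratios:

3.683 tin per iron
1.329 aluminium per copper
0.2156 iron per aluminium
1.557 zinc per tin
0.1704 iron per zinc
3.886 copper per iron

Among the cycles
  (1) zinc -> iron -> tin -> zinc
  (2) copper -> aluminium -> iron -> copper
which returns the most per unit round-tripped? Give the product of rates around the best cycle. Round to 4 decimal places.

1.1135

(1) 0.1704 × 3.683 × 1.557 = 0.97715
(2) 1.329 × 0.2156 × 3.886 = 1.11346
Highest is cycle (2) at 1.1135 (>1, arbitrage).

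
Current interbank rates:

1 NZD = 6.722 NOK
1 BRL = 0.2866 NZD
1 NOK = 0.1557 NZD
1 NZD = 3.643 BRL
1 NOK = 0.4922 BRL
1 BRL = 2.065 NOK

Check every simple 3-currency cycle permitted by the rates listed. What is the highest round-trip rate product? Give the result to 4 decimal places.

NOK→NZD→BRL→NOK: 0.1557 × 3.643 × 2.065 = 1.17130
NOK→BRL→NZD→NOK: 0.4922 × 0.2866 × 6.722 = 0.94824
Maximum is NOK→NZD→BRL→NOK at 1.1713; arbitrage exists.

1.1713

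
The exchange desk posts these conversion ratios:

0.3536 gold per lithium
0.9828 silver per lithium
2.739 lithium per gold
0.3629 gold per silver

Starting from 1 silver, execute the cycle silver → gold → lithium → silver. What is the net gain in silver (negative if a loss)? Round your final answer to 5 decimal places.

-0.02311

1 silver × 0.3629 = 0.3629 gold
0.3629 gold × 2.739 = 0.9939831 lithium
0.9939831 lithium × 0.9828 = 0.97688659068 silver
Net change: 0.97688659068 − 1 = -0.02311340932 silver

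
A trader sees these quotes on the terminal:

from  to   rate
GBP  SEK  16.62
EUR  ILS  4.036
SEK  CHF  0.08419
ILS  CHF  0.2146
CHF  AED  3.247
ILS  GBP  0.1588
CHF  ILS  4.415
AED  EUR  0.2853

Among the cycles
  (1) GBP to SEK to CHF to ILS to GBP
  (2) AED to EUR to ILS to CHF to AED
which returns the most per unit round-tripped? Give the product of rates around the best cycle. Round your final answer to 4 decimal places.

0.9810

(1) 16.62 × 0.08419 × 4.415 × 0.1588 = 0.98101
(2) 0.2853 × 4.036 × 0.2146 × 3.247 = 0.80235
Highest is cycle (1) at 0.9810 (≤1, no arbitrage).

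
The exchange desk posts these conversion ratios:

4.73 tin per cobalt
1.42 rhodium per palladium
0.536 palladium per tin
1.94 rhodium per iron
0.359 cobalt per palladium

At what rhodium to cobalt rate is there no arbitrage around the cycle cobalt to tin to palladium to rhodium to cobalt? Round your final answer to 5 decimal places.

0.27777

Known legs of the cycle: 4.73 × 0.536 × 1.42 = 3.6000976
For no arbitrage the full-cycle product must be 1, so the missing rate is 1 / 3.6000976 ≈ 0.2777702.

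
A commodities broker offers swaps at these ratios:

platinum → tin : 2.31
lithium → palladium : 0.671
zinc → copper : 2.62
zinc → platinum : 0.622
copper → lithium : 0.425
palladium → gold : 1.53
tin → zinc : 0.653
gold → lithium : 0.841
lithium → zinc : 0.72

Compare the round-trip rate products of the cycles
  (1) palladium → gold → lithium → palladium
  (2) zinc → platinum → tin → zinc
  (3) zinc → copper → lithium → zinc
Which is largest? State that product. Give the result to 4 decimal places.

(1) 1.53 × 0.841 × 0.671 = 0.86340
(2) 0.622 × 2.31 × 0.653 = 0.93824
(3) 2.62 × 0.425 × 0.72 = 0.80172
Highest is cycle (2) at 0.9382 (≤1, no arbitrage).

0.9382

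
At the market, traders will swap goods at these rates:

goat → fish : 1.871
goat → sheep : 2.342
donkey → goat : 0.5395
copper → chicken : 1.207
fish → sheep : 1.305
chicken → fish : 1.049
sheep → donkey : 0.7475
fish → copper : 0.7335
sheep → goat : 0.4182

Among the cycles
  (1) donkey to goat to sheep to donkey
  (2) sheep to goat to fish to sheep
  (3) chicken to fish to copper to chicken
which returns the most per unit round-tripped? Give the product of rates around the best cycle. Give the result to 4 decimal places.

1.0211

(1) 0.5395 × 2.342 × 0.7475 = 0.94447
(2) 0.4182 × 1.871 × 1.305 = 1.02110
(3) 1.049 × 0.7335 × 1.207 = 0.92872
Highest is cycle (2) at 1.0211 (>1, arbitrage).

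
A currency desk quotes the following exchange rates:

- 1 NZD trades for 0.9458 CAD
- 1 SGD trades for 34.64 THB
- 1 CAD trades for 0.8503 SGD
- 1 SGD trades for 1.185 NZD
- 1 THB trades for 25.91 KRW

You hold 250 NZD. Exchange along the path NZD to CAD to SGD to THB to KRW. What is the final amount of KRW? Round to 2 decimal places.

180449.96

250 NZD × 0.9458 = 236.45 CAD
236.45 CAD × 0.8503 = 201.053435 SGD
201.053435 SGD × 34.64 = 6964.4909884 THB
6964.4909884 THB × 25.91 = 180449.961509444 KRW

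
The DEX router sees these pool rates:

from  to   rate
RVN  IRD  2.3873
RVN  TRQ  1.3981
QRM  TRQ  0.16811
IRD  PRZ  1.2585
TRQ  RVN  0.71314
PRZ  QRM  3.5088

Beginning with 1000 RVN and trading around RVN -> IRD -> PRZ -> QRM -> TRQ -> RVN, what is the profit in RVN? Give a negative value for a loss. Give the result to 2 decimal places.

263.83

1000 RVN × 2.3873 = 2387.3 IRD
2387.3 IRD × 1.2585 = 3004.41705 PRZ
3004.41705 PRZ × 3.5088 = 10541.89854504 QRM
10541.89854504 QRM × 0.16811 = 1772.1985644066744 TRQ
1772.1985644066744 TRQ × 0.71314 = 1263.825684220975781616 RVN
Net change: 1263.825684220975781616 − 1000 = 263.825684220975781616 RVN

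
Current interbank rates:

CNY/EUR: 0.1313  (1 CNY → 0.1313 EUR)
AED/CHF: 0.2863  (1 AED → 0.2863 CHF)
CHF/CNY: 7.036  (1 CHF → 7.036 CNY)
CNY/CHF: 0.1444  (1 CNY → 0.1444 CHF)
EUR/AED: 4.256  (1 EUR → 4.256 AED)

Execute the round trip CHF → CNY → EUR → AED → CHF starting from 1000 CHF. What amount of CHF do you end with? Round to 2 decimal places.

1000 CHF × 7.036 = 7036 CNY
7036 CNY × 0.1313 = 923.8268 EUR
923.8268 EUR × 4.256 = 3931.8068608 AED
3931.8068608 AED × 0.2863 = 1125.67630424704 CHF

1125.68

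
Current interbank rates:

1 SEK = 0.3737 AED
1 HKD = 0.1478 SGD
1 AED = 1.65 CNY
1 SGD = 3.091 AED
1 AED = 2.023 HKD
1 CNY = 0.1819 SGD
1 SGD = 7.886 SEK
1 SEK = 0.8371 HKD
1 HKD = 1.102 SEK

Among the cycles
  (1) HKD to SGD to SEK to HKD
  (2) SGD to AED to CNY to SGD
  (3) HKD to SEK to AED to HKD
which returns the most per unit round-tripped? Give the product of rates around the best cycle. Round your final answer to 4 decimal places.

(1) 0.1478 × 7.886 × 0.8371 = 0.97568
(2) 3.091 × 1.65 × 0.1819 = 0.92772
(3) 1.102 × 0.3737 × 2.023 = 0.83311
Highest is cycle (1) at 0.9757 (≤1, no arbitrage).

0.9757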